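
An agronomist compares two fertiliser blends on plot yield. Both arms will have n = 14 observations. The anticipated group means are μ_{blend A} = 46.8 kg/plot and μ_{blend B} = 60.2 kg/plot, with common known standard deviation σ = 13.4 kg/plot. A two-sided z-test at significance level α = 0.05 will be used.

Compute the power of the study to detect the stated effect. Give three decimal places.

Power ≈ 0.754

Standardized effect: d = |μ_{blend A} − μ_{blend B}| / σ = |46.8 − 60.2| / 13.4 = 1.0000
Noncentrality parameter: λ = d·√(n/2) = 1.0000 × √(14/2) = 2.6458
Critical value for a two-sided test at α = 0.05: z_{α/2} = 1.960.
Power = Φ(λ − 1.960) + Φ(−λ − 1.960) = Φ(0.686) + Φ(-4.606) = 0.7536 + 0.0000 = 0.7536.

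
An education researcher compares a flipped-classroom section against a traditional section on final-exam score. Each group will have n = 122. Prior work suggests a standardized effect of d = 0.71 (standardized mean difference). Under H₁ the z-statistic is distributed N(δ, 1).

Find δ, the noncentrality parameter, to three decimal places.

The noncentrality parameter scales effect size by the design's sample-size factor: δ = d·√(n/2) = 0.71 × √(122/2) = 5.5453

δ ≈ 5.545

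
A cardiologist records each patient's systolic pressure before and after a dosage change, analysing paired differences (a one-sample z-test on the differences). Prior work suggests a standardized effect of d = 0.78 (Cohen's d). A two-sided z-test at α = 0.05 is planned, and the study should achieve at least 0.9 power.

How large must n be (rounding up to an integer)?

For power 0.9 need Φ(δ − z_{0.025}) = 0.9, so δ = z_{0.025} + z_{0.10} = 1.960 + 1.282 = 3.242.
(The Φ(−δ − z_{α/2}) term is vanishingly small for δ > 0 and is dropped in the standard sample-size formula.)
δ = d·√n ⇒ n = (δ/d)² = (3.242 / 0.78)² = 17.27.
Rounding up, n = 18.

n = 18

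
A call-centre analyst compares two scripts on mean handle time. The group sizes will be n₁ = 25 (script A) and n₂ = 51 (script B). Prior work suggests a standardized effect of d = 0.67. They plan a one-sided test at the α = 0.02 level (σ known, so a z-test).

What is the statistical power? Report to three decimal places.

Noncentrality parameter: δ = d / √(1/n₁ + 1/n₂) = 0.67 / √(1/25 + 1/51) = 2.7442
Critical value for a one-sided test at α = 0.02: z_α = 2.054.
Power = P(Z > 2.054 − δ) = Φ(0.690) = 0.7551.

Power ≈ 0.755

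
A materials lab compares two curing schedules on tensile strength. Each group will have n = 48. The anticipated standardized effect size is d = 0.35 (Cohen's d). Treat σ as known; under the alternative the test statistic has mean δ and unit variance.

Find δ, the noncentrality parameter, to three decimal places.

δ ≈ 1.715

δ = d·√(n/2) = 0.35 × √(48/2) = 1.7146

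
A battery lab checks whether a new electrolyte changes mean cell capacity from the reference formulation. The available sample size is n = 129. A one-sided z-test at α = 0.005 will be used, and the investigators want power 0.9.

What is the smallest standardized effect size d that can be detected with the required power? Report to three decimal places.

Required noncentrality: δ = z_{0.005} + z_{0.10} = 2.576 + 1.282 = 3.857.
δ = d·√n ⇒ d = δ/√n = 3.857/√129 = 0.3396.

d ≈ 0.340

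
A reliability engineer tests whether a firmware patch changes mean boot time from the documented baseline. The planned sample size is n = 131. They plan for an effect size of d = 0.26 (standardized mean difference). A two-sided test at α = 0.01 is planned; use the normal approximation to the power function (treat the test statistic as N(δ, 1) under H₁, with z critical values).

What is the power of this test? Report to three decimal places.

Power ≈ 0.655

Noncentrality parameter: δ = d·√n = 0.26 × √131 = 2.9758
Two-sided α = 0.01 → critical value z_{0.005} = 2.576.
Power = Φ(δ − 2.576) + Φ(−δ − 2.576) = Φ(0.400) + Φ(-5.552) = 0.6554 + 0.0000 = 0.6554.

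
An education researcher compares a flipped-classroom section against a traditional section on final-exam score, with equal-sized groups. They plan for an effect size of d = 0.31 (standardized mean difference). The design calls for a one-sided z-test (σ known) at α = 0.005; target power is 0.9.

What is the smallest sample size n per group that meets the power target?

n = 310 per group

Set Φ(δ − 2.576) = 0.9; then δ − 2.576 = Φ⁻¹(0.9) = 1.282, giving δ = 3.857.
δ = d·√(n/2) ⇒ n = 2(δ/d)² = 2 × (3.857 / 0.31)² = 309.66.
Rounding up, n = 310 per group.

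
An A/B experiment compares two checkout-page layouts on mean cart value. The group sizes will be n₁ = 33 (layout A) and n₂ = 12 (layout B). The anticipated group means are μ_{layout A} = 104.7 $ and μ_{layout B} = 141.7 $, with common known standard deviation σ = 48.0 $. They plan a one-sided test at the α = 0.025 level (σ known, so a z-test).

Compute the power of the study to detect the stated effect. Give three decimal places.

Power ≈ 0.628

Standardized effect: d = |μ_{layout A} − μ_{layout B}| / σ = |104.7 − 141.7| / 48.0 = 0.7708
Noncentrality parameter: δ = d / √(1/n₁ + 1/n₂) = 0.7708 / √(1/33 + 1/12) = 2.2867
Critical value for a one-sided test at α = 0.025: z_α = 1.960.
Power = P(Z > 1.960 − δ) = Φ(0.327) = 0.6281.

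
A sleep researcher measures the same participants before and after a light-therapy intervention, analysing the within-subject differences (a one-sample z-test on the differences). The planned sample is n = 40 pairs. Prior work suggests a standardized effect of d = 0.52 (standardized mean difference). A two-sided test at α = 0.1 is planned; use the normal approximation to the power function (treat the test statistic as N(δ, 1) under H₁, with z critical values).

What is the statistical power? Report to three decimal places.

Noncentrality parameter: δ = d·√n = 0.52 × √40 = 3.2888
Two-sided α = 0.1 → critical value z_{0.05} = 1.645.
Power = Φ(δ − 1.645) + Φ(−δ − 1.645) = Φ(1.644) + Φ(-4.934) = 0.9499 + 0.0000 = 0.9499.

Power ≈ 0.950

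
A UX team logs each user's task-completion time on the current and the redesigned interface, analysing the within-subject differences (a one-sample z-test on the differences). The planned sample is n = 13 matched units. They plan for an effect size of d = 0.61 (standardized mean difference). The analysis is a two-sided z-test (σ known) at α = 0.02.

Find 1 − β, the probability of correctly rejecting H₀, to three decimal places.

Power ≈ 0.449

Noncentrality parameter: δ = d·√n = 0.61 × √13 = 2.1994
Critical value for a two-sided test at α = 0.02: z_{α/2} = 2.326.
Power = Φ(δ − 2.326) + Φ(−δ − 2.326) = Φ(-0.127) + Φ(-4.526) = 0.4495 + 0.0000 = 0.4495.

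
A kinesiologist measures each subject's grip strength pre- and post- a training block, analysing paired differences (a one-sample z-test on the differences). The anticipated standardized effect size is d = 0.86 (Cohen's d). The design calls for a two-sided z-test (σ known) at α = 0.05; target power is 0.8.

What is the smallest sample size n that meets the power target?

Set Φ(δ − 1.960) = 0.8; then δ − 1.960 = Φ⁻¹(0.8) = 0.842, giving δ = 2.802.
(For δ > 0 the lower-tail rejection region contributes negligibly to power, so the one-term inversion is standard.)
δ = d·√n ⇒ n = (δ/d)² = (2.802 / 0.86)² = 10.61.
Rounding up, n = 11.

n = 11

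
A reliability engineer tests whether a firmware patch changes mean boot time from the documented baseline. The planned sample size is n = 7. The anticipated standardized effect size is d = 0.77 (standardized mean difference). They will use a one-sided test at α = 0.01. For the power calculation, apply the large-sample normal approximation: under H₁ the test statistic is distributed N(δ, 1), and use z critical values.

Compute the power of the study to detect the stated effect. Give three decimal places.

Power ≈ 0.386

Noncentrality parameter: δ = d·√n = 0.77 × √7 = 2.0372
Critical value for a one-sided test at α = 0.01: z_α = 2.326.
Power = Φ(δ − 2.326) = Φ(-0.289) = 0.3862.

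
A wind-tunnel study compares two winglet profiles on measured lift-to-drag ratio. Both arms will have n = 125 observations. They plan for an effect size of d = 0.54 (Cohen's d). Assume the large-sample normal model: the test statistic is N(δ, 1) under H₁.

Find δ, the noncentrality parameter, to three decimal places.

δ = d·√(n/2) = 0.54 × √(125/2) = 4.2691

δ ≈ 4.269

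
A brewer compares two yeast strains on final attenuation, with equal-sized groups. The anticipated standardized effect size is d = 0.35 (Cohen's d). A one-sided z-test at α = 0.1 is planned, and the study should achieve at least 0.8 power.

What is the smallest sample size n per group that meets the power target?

n = 74 per group

For power 0.8 need Φ(δ − z_{0.1}) = 0.8, so δ = z_{0.1} + z_{0.20} = 1.282 + 0.842 = 2.123.
δ = d·√(n/2) ⇒ n = 2(δ/d)² = 2 × (2.123 / 0.35)² = 73.60.
Round up to the next whole unit.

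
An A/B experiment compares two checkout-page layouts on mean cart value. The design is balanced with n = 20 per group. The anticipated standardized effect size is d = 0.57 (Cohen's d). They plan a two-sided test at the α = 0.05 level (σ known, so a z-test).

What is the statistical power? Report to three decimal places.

Noncentrality parameter: δ = d·√(n/2) = 0.57 × √(20/2) = 1.8025
Critical value for a two-sided test at α = 0.05: z_{α/2} = 1.960.
Power = Φ(δ − 1.960) + Φ(−δ − 1.960) = Φ(-0.157) + Φ(-3.762) = 0.4374 + 0.0001 = 0.4375.

Power ≈ 0.438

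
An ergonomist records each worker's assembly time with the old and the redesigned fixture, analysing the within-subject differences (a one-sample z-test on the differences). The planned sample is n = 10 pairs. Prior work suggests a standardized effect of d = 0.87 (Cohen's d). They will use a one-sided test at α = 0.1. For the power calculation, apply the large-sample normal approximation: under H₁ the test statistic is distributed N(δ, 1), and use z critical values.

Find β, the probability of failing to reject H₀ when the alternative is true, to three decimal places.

Noncentrality parameter: δ = d·√n = 0.87 × √10 = 2.7512
Critical value for a one-sided test at α = 0.1: z_α = 1.282.
Power = P(Z > 1.282 − δ) = Φ(1.470) = 0.9292.
Type II error: β = 1 − power = 1 − 0.9292 = 0.0708.

β ≈ 0.071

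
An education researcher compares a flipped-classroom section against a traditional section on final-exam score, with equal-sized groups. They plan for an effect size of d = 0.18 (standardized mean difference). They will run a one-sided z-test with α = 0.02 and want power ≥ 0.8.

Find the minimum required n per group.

n = 518 per group

Set Φ(δ − 2.054) = 0.8; then δ − 2.054 = Φ⁻¹(0.8) = 0.842, giving δ = 2.895.
δ = d·√(n/2) ⇒ n = 2(δ/d)² = 2 × (2.895 / 0.18)² = 517.48.
Rounding up, n = 518 per group.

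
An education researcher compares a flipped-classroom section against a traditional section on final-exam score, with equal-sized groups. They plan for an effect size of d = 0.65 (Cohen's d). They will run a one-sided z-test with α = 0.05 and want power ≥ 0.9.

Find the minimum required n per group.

Set Φ(δ − 1.645) = 0.9; then δ − 1.645 = Φ⁻¹(0.9) = 1.282, giving δ = 2.926.
δ = d·√(n/2) ⇒ n = 2(δ/d)² = 2 × (2.926 / 0.65)² = 40.54.
Round up to the next whole unit.

n = 41 per group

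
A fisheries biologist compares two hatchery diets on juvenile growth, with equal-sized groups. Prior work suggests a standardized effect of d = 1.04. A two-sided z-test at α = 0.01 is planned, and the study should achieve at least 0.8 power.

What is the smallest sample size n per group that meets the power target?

Set Φ(δ − 2.576) = 0.8; then δ − 2.576 = Φ⁻¹(0.8) = 0.842, giving δ = 3.417.
(Ignoring the negligible lower-tail rejection probability gives the usual closed-form inversion.)
δ = d·√(n/2) ⇒ n = 2(δ/d)² = 2 × (3.417 / 1.04)² = 21.60.
Rounding up, n = 22 per group.

n = 22 per group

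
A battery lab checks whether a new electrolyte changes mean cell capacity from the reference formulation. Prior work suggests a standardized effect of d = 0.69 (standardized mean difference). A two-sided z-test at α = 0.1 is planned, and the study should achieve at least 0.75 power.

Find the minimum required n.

n = 12

For power 0.75 need Φ(δ − z_{0.05}) = 0.75, so δ = z_{0.05} + z_{0.25} = 1.645 + 0.674 = 2.319.
(Ignoring the negligible lower-tail rejection probability gives the usual closed-form inversion.)
δ = d·√n ⇒ n = (δ/d)² = (2.319 / 0.69)² = 11.30.
Round up to the next whole unit.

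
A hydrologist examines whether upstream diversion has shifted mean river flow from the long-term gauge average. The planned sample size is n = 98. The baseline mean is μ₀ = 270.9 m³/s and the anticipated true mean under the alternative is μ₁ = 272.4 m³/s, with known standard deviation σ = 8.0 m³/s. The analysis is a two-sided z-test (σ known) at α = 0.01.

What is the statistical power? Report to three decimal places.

Power ≈ 0.236

Standardized effect: d = |μ₁ − μ₀| / σ = |272.4 − 270.9| / 8.0 = 0.1875
Noncentrality parameter: δ = d·√n = 0.1875 × √98 = 1.8562
Two-sided α = 0.01 → critical value z_{0.005} = 2.576.
Power = Φ(δ − 2.576) + Φ(−δ − 2.576) = Φ(-0.720) + Φ(-4.432) = 0.2359 + 0.0000 = 0.2359.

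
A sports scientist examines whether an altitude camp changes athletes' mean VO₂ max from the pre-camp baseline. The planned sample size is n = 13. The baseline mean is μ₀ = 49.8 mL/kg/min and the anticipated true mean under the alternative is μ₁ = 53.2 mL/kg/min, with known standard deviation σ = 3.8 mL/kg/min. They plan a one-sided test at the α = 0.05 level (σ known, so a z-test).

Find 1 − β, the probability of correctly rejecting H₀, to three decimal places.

Standardized effect: d = |μ₁ − μ₀| / σ = |53.2 − 49.8| / 3.8 = 0.8947
Noncentrality parameter: δ = d·√n = 0.8947 × √13 = 3.2260
One-sided α = 0.05 → critical value z_{0.05} = 1.645.
Power = Φ(δ − 1.645) = Φ(1.581) = 0.9431.

Power ≈ 0.943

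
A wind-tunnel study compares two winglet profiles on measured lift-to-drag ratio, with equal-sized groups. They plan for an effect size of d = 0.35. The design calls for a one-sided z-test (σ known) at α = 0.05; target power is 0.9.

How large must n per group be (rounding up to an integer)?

n = 140 per group

Set Φ(δ − 1.645) = 0.9; then δ − 1.645 = Φ⁻¹(0.9) = 1.282, giving δ = 2.926.
δ = d·√(n/2) ⇒ n = 2(δ/d)² = 2 × (2.926 / 0.35)² = 139.82.
Rounding up, n = 140 per group.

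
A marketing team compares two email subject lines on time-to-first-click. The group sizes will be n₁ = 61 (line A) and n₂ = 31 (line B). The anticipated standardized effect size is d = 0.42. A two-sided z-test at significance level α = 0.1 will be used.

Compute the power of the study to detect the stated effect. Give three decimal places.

Power ≈ 0.602

Noncentrality parameter: δ = d / √(1/n₁ + 1/n₂) = 0.42 / √(1/61 + 1/31) = 1.9041
Critical value for a two-sided test at α = 0.1: z_{α/2} = 1.645.
Power = Φ(δ − 1.645) + Φ(−δ − 1.645) = Φ(0.259) + Φ(-3.549) = 0.6023 + 0.0002 = 0.6025.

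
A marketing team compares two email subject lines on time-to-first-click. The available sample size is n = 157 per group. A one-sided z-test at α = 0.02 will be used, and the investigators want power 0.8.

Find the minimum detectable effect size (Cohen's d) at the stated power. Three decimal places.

Need Φ(δ − 2.054) = 0.8, so δ = 2.054 + 0.842 = 2.895.
δ = d·√(n/2) ⇒ d = δ/√(n/2) = 2.895/√(157/2) = 0.3268.

d ≈ 0.327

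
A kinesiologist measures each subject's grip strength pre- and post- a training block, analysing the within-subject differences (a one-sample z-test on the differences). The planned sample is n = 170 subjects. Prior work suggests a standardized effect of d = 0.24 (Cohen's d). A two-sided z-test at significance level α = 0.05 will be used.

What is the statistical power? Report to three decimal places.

Power ≈ 0.879

Noncentrality parameter: δ = d·√n = 0.24 × √170 = 3.1292
Two-sided α = 0.05 → critical value z_{0.025} = 1.960.
Power = Φ(δ − 1.960) + Φ(−δ − 1.960) = Φ(1.169) + Φ(-5.089) = 0.8788 + 0.0000 = 0.8788.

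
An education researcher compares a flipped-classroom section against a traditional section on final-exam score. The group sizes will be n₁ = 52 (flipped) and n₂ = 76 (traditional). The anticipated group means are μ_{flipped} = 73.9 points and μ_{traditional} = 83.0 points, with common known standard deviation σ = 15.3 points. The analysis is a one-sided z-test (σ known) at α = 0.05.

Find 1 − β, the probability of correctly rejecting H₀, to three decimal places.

Standardized effect: d = |μ_{flipped} − μ_{traditional}| / σ = |73.9 − 83.0| / 15.3 = 0.5948
Noncentrality parameter: δ = d / √(1/n₁ + 1/n₂) = 0.5948 / √(1/52 + 1/76) = 3.3049
One-sided α = 0.05 → critical value z_{0.05} = 1.645.
Power = Φ(δ − 1.645) = Φ(1.660) = 0.9515.

Power ≈ 0.952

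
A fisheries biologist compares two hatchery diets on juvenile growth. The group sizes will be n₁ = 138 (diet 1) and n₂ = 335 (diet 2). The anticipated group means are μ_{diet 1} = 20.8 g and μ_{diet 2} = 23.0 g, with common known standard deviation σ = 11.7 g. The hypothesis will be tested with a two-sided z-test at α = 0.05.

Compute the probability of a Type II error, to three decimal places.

β ≈ 0.540

Standardized effect: d = |μ_{diet 1} − μ_{diet 2}| / σ = |20.8 − 23.0| / 11.7 = 0.1880
Noncentrality parameter: δ = d / √(1/n₁ + 1/n₂) = 0.1880 / √(1/138 + 1/335) = 1.8590
Critical value for a two-sided test at α = 0.05: z_{α/2} = 1.960.
Power = Φ(δ − 1.960) + Φ(−δ − 1.960) = Φ(-0.101) + Φ(-3.819) = 0.4598 + 0.0001 = 0.4598.
Type II error: β = 1 − power = 1 − 0.4598 = 0.5402.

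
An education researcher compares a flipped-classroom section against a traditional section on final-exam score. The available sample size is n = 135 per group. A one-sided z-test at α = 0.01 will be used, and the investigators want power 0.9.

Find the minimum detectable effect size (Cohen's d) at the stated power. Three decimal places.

d ≈ 0.439

Need Φ(δ − 2.326) = 0.9, so δ = 2.326 + 1.282 = 3.608.
δ = d·√(n/2) ⇒ d = δ/√(n/2) = 3.608/√(135/2) = 0.4391.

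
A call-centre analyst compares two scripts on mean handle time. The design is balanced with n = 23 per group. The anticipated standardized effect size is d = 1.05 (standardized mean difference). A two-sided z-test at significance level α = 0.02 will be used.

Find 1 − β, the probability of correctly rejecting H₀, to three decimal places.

Noncentrality parameter: δ = d·√(n/2) = 1.05 × √(23/2) = 3.5607
Two-sided α = 0.02 → critical value z_{0.01} = 2.326.
Power = Φ(δ − 2.326) + Φ(−δ − 2.326) = Φ(1.234) + Φ(-5.887) = 0.8915 + 0.0000 = 0.8915.

Power ≈ 0.891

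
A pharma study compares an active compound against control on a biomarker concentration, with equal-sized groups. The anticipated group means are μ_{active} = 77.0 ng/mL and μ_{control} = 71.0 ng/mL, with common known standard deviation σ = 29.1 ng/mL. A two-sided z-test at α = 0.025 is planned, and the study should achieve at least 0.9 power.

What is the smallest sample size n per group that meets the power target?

Standardized effect: d = |μ_{active} − μ_{control}| / σ = |77.0 − 71.0| / 29.1 = 0.2062
For power 0.9 need Φ(δ − z_{0.0125}) = 0.9, so δ = z_{0.0125} + z_{0.10} = 2.241 + 1.282 = 3.523.
(The Φ(−δ − z_{α/2}) term is vanishingly small for δ > 0 and is dropped in the standard sample-size formula.)
δ = d·√(n/2) ⇒ n = 2(δ/d)² = 2 × (3.523 / 0.2062)² = 583.89.
Round up to the next whole unit.

n = 584 per group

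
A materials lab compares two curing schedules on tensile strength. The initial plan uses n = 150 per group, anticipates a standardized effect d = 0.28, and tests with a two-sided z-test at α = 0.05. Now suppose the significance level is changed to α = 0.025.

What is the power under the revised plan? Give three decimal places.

δ = d·√(n/2) = 0.28 × √(150/2) = 2.4249 (unchanged). New critical value: z_{0.0125} = 2.241.
Revised power = Φ(δ − 2.241) + Φ(−δ − 2.241) = Φ(0.183) + Φ(-4.666) = 0.5728 + 0.0000 = 0.5728.

Power ≈ 0.573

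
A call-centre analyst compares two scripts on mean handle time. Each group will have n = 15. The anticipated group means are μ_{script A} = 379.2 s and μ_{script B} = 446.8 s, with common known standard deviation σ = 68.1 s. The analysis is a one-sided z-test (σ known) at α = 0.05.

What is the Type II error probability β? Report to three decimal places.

β ≈ 0.141

Standardized effect: d = |μ_{script A} − μ_{script B}| / σ = |379.2 − 446.8| / 68.1 = 0.9927
Noncentrality parameter: λ = d·√(n/2) = 0.9927 × √(15/2) = 2.7185
One-sided α = 0.05 → critical value z_{0.05} = 1.645.
Power = P(Z > 1.645 − λ) = Φ(1.074) = 0.8585.
Type II error: β = 1 − power = 1 − 0.8585 = 0.1415.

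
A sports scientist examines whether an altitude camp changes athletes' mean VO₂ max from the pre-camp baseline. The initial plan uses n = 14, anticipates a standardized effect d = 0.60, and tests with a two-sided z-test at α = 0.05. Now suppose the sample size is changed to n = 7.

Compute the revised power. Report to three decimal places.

With n = 7: δ = d·√n = 0.60 × √7 = 1.5875. Critical value z_{0.025} = 1.960.
Revised power = Φ(δ − 1.960) + Φ(−δ − 1.960) = Φ(-0.373) + Φ(-3.547) = 0.3548 + 0.0002 = 0.3549.

Power ≈ 0.355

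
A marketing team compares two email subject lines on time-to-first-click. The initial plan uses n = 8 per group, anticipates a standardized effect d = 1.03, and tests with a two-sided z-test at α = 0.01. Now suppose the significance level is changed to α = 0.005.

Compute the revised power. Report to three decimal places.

δ = d·√(n/2) = 1.03 × √(8/2) = 2.0600 (unchanged). New critical value: z_{0.0025} = 2.807.
Revised power = Φ(δ − 2.807) + Φ(−δ − 2.807) = Φ(-0.747) + Φ(-4.867) = 0.2275 + 0.0000 = 0.2275.

Power ≈ 0.228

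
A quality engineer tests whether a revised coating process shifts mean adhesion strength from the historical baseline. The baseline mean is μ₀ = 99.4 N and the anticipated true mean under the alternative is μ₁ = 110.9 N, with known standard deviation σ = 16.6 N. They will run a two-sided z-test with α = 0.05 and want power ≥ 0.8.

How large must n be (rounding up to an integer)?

Standardized effect: d = |μ₁ − μ₀| / σ = |110.9 − 99.4| / 16.6 = 0.6928
For power 0.8 need Φ(δ − z_{0.025}) = 0.8, so δ = z_{0.025} + z_{0.20} = 1.960 + 0.842 = 2.802.
(The Φ(−δ − z_{α/2}) term is vanishingly small for δ > 0 and is dropped in the standard sample-size formula.)
δ = d·√n ⇒ n = (δ/d)² = (2.802 / 0.6928)² = 16.35.
Rounding up, n = 17.

n = 17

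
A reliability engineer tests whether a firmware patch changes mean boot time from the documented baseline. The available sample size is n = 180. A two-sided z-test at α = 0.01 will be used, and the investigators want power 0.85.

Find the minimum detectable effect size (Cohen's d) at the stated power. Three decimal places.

d ≈ 0.269

Need Φ(δ − 2.576) = 0.85, so δ = 2.576 + 1.036 = 3.612.
(The second rejection-region term Φ(−δ − z_{α/2}) is negligible and dropped.)
δ = d·√n ⇒ d = δ/√n = 3.612/√180 = 0.2692.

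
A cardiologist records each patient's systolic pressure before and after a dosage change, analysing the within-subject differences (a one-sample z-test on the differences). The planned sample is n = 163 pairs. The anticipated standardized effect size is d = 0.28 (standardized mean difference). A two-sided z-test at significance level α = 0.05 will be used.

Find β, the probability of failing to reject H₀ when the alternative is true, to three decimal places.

Noncentrality parameter: δ = d·√n = 0.28 × √163 = 3.5748
Two-sided α = 0.05 → critical value z_{0.025} = 1.960.
Power = Φ(δ − 1.960) + Φ(−δ − 1.960) = Φ(1.615) + Φ(-5.535) = 0.9468 + 0.0000 = 0.9468.
Type II error: β = 1 − power = 1 − 0.9468 = 0.0532.

β ≈ 0.053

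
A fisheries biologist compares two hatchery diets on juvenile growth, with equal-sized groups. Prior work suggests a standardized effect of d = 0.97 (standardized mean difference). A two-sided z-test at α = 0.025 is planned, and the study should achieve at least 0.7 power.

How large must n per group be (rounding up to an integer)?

For power 0.7 need Φ(δ − z_{0.0125}) = 0.7, so δ = z_{0.0125} + z_{0.30} = 2.241 + 0.524 = 2.766.
(For δ > 0 the lower-tail rejection region contributes negligibly to power, so the one-term inversion is standard.)
δ = d·√(n/2) ⇒ n = 2(δ/d)² = 2 × (2.766 / 0.97)² = 16.26.
Rounding up, n = 17 per group.

n = 17 per group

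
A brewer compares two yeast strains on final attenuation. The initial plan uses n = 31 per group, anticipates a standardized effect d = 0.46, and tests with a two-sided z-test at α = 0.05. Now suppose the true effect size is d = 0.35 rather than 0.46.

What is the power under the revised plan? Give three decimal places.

With d = 0.35: δ = d·√(n/2) = 0.35 × √(31/2) = 1.3780. Critical value z_{0.025} = 1.960.
Revised power = Φ(δ − 1.960) + Φ(−δ − 1.960) = Φ(-0.582) + Φ(-3.338) = 0.2803 + 0.0004 = 0.2807.

Power ≈ 0.281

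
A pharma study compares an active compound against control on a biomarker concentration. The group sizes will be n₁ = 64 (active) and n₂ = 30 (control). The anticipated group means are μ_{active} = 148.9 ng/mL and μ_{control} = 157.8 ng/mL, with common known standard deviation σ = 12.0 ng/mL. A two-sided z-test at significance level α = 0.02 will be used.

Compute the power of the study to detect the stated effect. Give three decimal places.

Power ≈ 0.847

Standardized effect: d = |μ_{active} − μ_{control}| / σ = |148.9 − 157.8| / 12.0 = 0.7417
Noncentrality parameter: δ = d / √(1/n₁ + 1/n₂) = 0.7417 / √(1/64 + 1/30) = 3.3519
Critical value for a two-sided test at α = 0.02: z_{α/2} = 2.326.
Power = Φ(δ − 2.326) + Φ(−δ − 2.326) = Φ(1.026) + Φ(-5.678) = 0.8475 + 0.0000 = 0.8475.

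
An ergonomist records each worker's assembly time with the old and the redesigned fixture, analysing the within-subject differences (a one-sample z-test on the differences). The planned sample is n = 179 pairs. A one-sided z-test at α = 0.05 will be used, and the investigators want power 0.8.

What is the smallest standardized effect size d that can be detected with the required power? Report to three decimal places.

Required noncentrality: δ = z_{0.05} + z_{0.20} = 1.645 + 0.842 = 2.486.
δ = d·√n ⇒ d = δ/√n = 2.486/√179 = 0.1858.

d ≈ 0.186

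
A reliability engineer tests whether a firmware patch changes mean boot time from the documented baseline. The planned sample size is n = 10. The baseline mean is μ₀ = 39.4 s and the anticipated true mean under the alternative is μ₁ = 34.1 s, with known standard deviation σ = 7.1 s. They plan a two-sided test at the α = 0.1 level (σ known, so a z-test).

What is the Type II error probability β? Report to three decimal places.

Standardized effect: d = |μ₁ − μ₀| / σ = |34.1 − 39.4| / 7.1 = 0.7465
Noncentrality parameter: δ = d·√n = 0.7465 × √10 = 2.3606
Two-sided α = 0.1 → critical value z_{0.05} = 1.645.
Power = Φ(δ − 1.645) + Φ(−δ − 1.645) = Φ(0.716) + Φ(-4.005) = 0.7629 + 0.0000 = 0.7629.
Type II error: β = 1 − power = 1 − 0.7629 = 0.2371.

β ≈ 0.237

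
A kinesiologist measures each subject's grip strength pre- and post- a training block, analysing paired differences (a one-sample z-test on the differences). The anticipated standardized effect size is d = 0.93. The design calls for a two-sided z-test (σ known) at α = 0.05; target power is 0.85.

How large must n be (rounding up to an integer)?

Set Φ(δ − 1.960) = 0.85; then δ − 1.960 = Φ⁻¹(0.85) = 1.036, giving δ = 2.996.
(The Φ(−δ − z_{α/2}) term is vanishingly small for δ > 0 and is dropped in the standard sample-size formula.)
δ = d·√n ⇒ n = (δ/d)² = (2.996 / 0.93)² = 10.38.
Round up to the next whole unit.

n = 11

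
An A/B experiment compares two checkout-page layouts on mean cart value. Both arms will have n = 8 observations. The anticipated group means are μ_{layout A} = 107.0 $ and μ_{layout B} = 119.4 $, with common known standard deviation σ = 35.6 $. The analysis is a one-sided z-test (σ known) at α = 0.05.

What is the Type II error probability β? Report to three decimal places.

Standardized effect: d = |μ_{layout A} − μ_{layout B}| / σ = |107.0 − 119.4| / 35.6 = 0.3483
Noncentrality parameter: δ = d·√(n/2) = 0.3483 × √(8/2) = 0.6966
Critical value for a one-sided test at α = 0.05: z_α = 1.645.
Power = Φ(δ − 1.645) = Φ(-0.948) = 0.1715.
Type II error: β = 1 − power = 1 − 0.1715 = 0.8285.

β ≈ 0.828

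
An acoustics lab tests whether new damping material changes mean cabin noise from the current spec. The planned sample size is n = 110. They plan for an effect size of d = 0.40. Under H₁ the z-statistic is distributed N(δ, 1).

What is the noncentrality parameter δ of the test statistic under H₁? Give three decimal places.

δ ≈ 4.195

The noncentrality parameter scales effect size by the design's sample-size factor: δ = d·√n = 0.40 × √110 = 4.1952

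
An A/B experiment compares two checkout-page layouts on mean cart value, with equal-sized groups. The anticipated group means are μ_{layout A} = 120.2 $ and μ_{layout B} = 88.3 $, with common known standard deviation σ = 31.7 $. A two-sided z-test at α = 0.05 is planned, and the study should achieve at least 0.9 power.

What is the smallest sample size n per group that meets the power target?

Standardized effect: d = |μ_{layout A} − μ_{layout B}| / σ = |120.2 − 88.3| / 31.7 = 1.0063
Set Φ(δ − 1.960) = 0.9; then δ − 1.960 = Φ⁻¹(0.9) = 1.282, giving δ = 3.242.
(For δ > 0 the lower-tail rejection region contributes negligibly to power, so the one-term inversion is standard.)
δ = d·√(n/2) ⇒ n = 2(δ/d)² = 2 × (3.242 / 1.0063)² = 20.75.
Round up to the next whole unit.

n = 21 per group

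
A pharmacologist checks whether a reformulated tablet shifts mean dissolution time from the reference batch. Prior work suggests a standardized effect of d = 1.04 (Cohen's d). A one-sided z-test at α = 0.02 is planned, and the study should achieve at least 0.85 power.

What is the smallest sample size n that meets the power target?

For power 0.85 need Φ(δ − z_{0.02}) = 0.85, so δ = z_{0.02} + z_{0.15} = 2.054 + 1.036 = 3.090.
δ = d·√n ⇒ n = (δ/d)² = (3.090 / 1.04)² = 8.83.
Rounding up, n = 9.

n = 9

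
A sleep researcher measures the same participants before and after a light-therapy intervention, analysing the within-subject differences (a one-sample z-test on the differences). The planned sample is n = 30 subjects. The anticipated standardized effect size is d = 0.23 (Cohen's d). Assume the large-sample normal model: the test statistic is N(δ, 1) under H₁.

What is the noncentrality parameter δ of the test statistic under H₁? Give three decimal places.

δ ≈ 1.260

The noncentrality parameter scales effect size by the design's sample-size factor: δ = d·√n = 0.23 × √30 = 1.2598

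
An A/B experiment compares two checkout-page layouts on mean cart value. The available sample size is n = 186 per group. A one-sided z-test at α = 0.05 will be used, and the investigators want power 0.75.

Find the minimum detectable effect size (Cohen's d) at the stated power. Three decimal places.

d ≈ 0.241

Required noncentrality: δ = z_{0.05} + z_{0.25} = 1.645 + 0.674 = 2.319.
δ = d·√(n/2) ⇒ d = δ/√(n/2) = 2.319/√(186/2) = 0.2405.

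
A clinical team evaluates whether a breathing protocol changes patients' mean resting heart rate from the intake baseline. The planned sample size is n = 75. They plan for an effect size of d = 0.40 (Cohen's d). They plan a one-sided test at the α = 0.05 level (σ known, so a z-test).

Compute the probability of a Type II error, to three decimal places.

β ≈ 0.034

Noncentrality parameter: δ = d·√n = 0.40 × √75 = 3.4641
One-sided α = 0.05 → critical value z_{0.05} = 1.645.
Power = P(Z > 1.645 − δ) = Φ(1.819) = 0.9656.
Type II error: β = 1 − power = 1 − 0.9656 = 0.0344.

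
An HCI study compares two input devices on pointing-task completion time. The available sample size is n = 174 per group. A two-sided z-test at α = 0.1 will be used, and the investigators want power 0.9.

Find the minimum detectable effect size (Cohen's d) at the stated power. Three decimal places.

d ≈ 0.314

Required noncentrality: δ = z_{0.05} + z_{0.10} = 1.645 + 1.282 = 2.926.
(Lower-tail contribution to power is negligible for δ > 0.)
δ = d·√(n/2) ⇒ d = δ/√(n/2) = 2.926/√(174/2) = 0.3137.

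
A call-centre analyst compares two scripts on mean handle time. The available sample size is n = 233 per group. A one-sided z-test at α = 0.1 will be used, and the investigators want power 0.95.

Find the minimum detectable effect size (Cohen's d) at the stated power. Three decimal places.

Need Φ(δ − 1.282) = 0.95, so δ = 1.282 + 1.645 = 2.926.
δ = d·√(n/2) ⇒ d = δ/√(n/2) = 2.926/√(233/2) = 0.2711.

d ≈ 0.271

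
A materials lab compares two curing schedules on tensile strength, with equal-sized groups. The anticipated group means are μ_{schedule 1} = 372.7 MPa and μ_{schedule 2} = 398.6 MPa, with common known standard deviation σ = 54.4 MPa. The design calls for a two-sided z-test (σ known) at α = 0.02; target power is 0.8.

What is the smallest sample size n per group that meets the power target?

n = 89 per group

Standardized effect: d = |μ_{schedule 1} − μ_{schedule 2}| / σ = |372.7 − 398.6| / 54.4 = 0.4761
Set Φ(δ − 2.326) = 0.8; then δ − 2.326 = Φ⁻¹(0.8) = 0.842, giving δ = 3.168.
(The Φ(−δ − z_{α/2}) term is vanishingly small for δ > 0 and is dropped in the standard sample-size formula.)
δ = d·√(n/2) ⇒ n = 2(δ/d)² = 2 × (3.168 / 0.4761)² = 88.55.
Round up to the next whole unit.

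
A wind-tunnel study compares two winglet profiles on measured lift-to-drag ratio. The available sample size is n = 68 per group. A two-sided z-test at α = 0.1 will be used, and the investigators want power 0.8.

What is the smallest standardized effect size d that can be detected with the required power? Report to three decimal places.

d ≈ 0.426

Required noncentrality: δ = z_{0.05} + z_{0.20} = 1.645 + 0.842 = 2.486.
(Lower-tail contribution to power is negligible for δ > 0.)
δ = d·√(n/2) ⇒ d = δ/√(n/2) = 2.486/√(68/2) = 0.4264.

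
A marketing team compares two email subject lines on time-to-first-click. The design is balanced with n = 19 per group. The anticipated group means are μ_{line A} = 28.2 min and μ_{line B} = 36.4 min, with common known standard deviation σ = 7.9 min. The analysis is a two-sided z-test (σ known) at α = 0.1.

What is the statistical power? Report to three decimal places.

Power ≈ 0.940

Standardized effect: d = |μ_{line A} − μ_{line B}| / σ = |28.2 − 36.4| / 7.9 = 1.0380
Noncentrality parameter: δ = d·√(n/2) = 1.0380 × √(19/2) = 3.1993
Two-sided α = 0.1 → critical value z_{0.05} = 1.645.
Power = Φ(δ − 1.645) + Φ(−δ − 1.645) = Φ(1.554) + Φ(-4.844) = 0.9400 + 0.0000 = 0.9400.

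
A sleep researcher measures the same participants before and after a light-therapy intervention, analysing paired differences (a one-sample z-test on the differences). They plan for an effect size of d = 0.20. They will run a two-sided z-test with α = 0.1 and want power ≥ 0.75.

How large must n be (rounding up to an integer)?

Set Φ(δ − 1.645) = 0.75; then δ − 1.645 = Φ⁻¹(0.75) = 0.674, giving δ = 2.319.
(Ignoring the negligible lower-tail rejection probability gives the usual closed-form inversion.)
δ = d·√n ⇒ n = (δ/d)² = (2.319 / 0.20)² = 134.48.
Rounding up, n = 135.

n = 135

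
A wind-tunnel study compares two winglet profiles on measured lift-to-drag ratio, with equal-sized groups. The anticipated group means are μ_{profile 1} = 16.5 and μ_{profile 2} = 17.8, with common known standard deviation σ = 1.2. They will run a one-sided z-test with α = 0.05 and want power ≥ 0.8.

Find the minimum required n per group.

n = 11 per group

Standardized effect: d = |μ_{profile 1} − μ_{profile 2}| / σ = |16.5 − 17.8| / 1.2 = 1.0833
For power 0.8 need Φ(δ − z_{0.05}) = 0.8, so δ = z_{0.05} + z_{0.20} = 1.645 + 0.842 = 2.486.
δ = d·√(n/2) ⇒ n = 2(δ/d)² = 2 × (2.486 / 1.0833)² = 10.54.
Round up to the next whole unit.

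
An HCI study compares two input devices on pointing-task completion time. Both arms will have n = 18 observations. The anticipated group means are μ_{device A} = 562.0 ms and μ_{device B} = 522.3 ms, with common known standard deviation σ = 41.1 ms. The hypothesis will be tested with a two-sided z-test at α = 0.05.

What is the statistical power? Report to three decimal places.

Power ≈ 0.826

Standardized effect: d = |μ_{device A} − μ_{device B}| / σ = |562.0 − 522.3| / 41.1 = 0.9659
Noncentrality parameter: δ = d·√(n/2) = 0.9659 × √(18/2) = 2.8978
Critical value for a two-sided test at α = 0.05: z_{α/2} = 1.960.
Power = Φ(δ − 1.960) + Φ(−δ − 1.960) = Φ(0.938) + Φ(-4.858) = 0.8258 + 0.0000 = 0.8258.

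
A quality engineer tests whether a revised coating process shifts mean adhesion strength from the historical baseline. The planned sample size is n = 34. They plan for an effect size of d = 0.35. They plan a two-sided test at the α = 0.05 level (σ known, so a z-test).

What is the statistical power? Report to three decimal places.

Power ≈ 0.532

Noncentrality parameter: δ = d·√n = 0.35 × √34 = 2.0408
Two-sided α = 0.05 → critical value z_{0.025} = 1.960.
Power = Φ(δ − 1.960) + Φ(−δ − 1.960) = Φ(0.081) + Φ(-4.001) = 0.5322 + 0.0000 = 0.5323.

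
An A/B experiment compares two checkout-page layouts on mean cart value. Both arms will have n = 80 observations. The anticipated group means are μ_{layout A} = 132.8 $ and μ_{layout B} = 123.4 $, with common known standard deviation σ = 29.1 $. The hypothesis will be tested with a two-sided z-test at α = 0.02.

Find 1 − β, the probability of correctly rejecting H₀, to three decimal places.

Power ≈ 0.388

Standardized effect: d = |μ_{layout A} − μ_{layout B}| / σ = |132.8 − 123.4| / 29.1 = 0.3230
Noncentrality parameter: δ = d·√(n/2) = 0.3230 × √(80/2) = 2.0430
Two-sided α = 0.02 → critical value z_{0.01} = 2.326.
Power = Φ(δ − 2.326) + Φ(−δ − 2.326) = Φ(-0.283) + Φ(-4.369) = 0.3884 + 0.0000 = 0.3885.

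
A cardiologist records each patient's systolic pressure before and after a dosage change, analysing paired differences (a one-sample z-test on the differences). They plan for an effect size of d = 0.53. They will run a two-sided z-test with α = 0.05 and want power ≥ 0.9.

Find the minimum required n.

For power 0.9 need Φ(δ − z_{0.025}) = 0.9, so δ = z_{0.025} + z_{0.10} = 1.960 + 1.282 = 3.242.
(Ignoring the negligible lower-tail rejection probability gives the usual closed-form inversion.)
δ = d·√n ⇒ n = (δ/d)² = (3.242 / 0.53)² = 37.41.
Rounding up, n = 38.

n = 38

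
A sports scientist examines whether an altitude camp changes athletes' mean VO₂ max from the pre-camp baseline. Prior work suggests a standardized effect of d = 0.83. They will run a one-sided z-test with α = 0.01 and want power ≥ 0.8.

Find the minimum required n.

n = 15

For power 0.8 need Φ(δ − z_{0.01}) = 0.8, so δ = z_{0.01} + z_{0.20} = 2.326 + 0.842 = 3.168.
δ = d·√n ⇒ n = (δ/d)² = (3.168 / 0.83)² = 14.57.
Rounding up, n = 15.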